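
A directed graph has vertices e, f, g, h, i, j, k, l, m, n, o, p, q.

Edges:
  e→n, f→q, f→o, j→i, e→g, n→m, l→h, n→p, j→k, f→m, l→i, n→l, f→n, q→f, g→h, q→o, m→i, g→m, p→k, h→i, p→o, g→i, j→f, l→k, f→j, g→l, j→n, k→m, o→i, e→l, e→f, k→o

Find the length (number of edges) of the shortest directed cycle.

For each vertex v, BFS finds the shortest path from v back to v.
The shortest such closed walk is f → q → f, length 2.

2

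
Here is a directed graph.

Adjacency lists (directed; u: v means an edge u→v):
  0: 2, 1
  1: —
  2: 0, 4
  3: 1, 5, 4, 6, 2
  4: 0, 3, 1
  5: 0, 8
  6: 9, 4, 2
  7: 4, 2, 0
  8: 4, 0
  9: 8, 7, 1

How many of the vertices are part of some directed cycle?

A vertex is on a directed cycle iff it belongs to a strongly connected component of size ≥ 2 (or has a self-loop).
The vertices on cycles are {0, 2, 3, 4, 5, 6, 7, 8, 9} — 9 in total.

9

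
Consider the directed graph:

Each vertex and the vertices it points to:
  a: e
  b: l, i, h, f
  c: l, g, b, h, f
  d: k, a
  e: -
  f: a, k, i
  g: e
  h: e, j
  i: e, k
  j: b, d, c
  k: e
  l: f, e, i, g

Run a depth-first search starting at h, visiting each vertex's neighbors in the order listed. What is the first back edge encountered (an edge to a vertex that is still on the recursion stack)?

DFS from h (visiting each vertex's neighbors in the order listed); mark gray on enter, black on exit:
h gray
  e gray
  e black
  j gray
    b gray
      l gray
        f gray
          a gray
            a→e: e black — skip
          a black
          k gray
            k→e: e black — skip
          k black
          i gray
            i→e: e black — skip
            i→k: k black — skip
          i black
        f black
        l→e: e black — skip
        l→i: i black — skip
        g gray
          g→e: e black — skip
        g black
      l black
      b→i: i black — skip
      b→h: h is gray → back edge
First back edge: b → h.

b->h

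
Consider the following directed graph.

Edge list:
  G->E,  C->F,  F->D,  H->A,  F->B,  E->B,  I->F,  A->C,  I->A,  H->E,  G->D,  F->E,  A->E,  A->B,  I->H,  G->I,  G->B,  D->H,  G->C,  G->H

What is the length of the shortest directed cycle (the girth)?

5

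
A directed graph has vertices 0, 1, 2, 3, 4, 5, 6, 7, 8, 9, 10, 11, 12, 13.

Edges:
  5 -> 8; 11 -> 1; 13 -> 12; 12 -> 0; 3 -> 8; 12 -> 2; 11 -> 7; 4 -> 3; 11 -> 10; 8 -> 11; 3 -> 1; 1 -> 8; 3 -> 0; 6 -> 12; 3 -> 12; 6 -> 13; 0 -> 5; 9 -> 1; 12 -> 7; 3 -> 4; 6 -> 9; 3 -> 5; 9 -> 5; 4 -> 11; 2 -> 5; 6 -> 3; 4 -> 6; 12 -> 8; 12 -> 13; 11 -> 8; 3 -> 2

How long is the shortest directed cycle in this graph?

For each vertex v, BFS finds the shortest path from v back to v.
The shortest such closed walk is 4 → 3 → 4, length 2.

2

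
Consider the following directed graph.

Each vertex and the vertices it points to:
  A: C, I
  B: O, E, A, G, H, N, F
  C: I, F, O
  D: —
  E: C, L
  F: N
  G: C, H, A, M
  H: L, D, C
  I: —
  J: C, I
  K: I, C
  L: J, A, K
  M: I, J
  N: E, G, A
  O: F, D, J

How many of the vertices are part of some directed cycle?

A vertex is on a directed cycle iff it belongs to a strongly connected component of size ≥ 2 (or has a self-loop).
The vertices on cycles are {A, C, E, F, G, H, J, K, L, M, N, O} — 12 in total.

12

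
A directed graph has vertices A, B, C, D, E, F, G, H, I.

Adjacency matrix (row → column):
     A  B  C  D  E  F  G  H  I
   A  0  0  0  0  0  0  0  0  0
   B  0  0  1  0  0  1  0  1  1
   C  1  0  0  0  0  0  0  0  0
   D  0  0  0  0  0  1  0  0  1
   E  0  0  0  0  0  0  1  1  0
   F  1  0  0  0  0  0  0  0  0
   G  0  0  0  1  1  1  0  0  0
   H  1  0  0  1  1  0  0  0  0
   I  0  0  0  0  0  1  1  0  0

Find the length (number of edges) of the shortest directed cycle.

For each vertex v, BFS finds the shortest path from v back to v.
The shortest such closed walk is H → E → H, length 2.

2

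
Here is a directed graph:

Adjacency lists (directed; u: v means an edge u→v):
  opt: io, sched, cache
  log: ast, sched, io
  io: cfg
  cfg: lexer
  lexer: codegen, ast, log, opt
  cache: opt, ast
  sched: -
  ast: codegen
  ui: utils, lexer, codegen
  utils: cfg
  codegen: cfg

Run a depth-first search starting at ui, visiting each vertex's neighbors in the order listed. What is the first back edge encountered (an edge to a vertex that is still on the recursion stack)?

DFS from ui (visiting each vertex's neighbors in the order listed); mark gray on enter, black on exit:
ui gray
  utils gray
    cfg gray
      lexer gray
        codegen gray
          codegen→cfg: cfg is gray → back edge
First back edge: codegen → cfg.

codegen->cfg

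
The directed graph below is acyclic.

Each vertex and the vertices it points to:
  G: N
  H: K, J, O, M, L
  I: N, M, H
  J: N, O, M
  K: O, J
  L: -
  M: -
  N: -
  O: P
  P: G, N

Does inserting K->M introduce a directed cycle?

No

Adding K→M creates a cycle iff M can already reach K.
Explore from M: no path reaches K. The graph stays acyclic.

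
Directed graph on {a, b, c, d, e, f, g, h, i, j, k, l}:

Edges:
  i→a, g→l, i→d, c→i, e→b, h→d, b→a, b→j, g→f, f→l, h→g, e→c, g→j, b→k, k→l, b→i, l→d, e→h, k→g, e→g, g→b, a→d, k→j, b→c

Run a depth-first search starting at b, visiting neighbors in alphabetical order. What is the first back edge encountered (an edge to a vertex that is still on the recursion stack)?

g->b

DFS from b (visiting neighbors in alphabetical order); mark gray on enter, black on exit:
b gray
  a gray
    d gray
    d black
  a black
  c gray
    i gray
      i→a: a black — skip
      i→d: d black — skip
    i black
  c black
  b→i: i black — skip
  j gray
  j black
  k gray
    g gray
      g→b: b is gray → back edge
First back edge: g → b.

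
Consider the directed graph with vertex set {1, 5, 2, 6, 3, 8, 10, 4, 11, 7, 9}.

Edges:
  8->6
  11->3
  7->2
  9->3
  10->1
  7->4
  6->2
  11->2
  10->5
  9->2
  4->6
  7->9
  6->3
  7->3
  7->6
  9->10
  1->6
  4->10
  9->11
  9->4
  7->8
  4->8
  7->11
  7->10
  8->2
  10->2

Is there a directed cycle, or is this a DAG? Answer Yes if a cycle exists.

No

DFS with white/gray/black marking, starting from 4:
4 gray
  8 gray
    6 gray
      2 gray
      2 black
      3 gray
      3 black
    6 black
    8→2: 2 black — skip
  8 black
  4→6: 6 black — skip
  10 gray
    1 gray
      1→6: 6 black — skip
    1 black
    10→2: 2 black — skip
    5 gray
    5 black
  10 black
4 black
11 gray
  11→3: 3 black — skip
  11→2: 2 black — skip
11 black
7 gray
  7→4: 4 black — skip
  7→2: 2 black — skip
  7→8: 8 black — skip
  7→3: 3 black — skip
  9 gray
    9→11: 11 black — skip
    9→2: 2 black — skip
    9→3: 3 black — skip
    9→10: 10 black — skip
    9→4: 4 black — skip
  9 black
  7→6: 6 black — skip
  7→11: 11 black — skip
  7→10: 10 black — skip
7 black
Every edge goes to a white or black vertex — no back edge, so the graph is acyclic.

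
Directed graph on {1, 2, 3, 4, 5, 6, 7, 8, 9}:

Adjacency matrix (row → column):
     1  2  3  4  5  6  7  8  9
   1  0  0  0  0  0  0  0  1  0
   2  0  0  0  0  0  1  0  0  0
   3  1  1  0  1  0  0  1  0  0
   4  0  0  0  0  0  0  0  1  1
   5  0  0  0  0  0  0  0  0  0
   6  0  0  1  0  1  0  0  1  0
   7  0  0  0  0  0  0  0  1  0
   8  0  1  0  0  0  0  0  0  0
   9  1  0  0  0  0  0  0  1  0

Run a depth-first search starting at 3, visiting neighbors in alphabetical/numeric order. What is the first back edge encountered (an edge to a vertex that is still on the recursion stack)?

DFS from 3 (visiting neighbors in alphabetical/numeric order); mark gray on enter, black on exit:
3 gray
  1 gray
    8 gray
      2 gray
        6 gray
          6→3: 3 is gray → back edge
First back edge: 6 → 3.

6→3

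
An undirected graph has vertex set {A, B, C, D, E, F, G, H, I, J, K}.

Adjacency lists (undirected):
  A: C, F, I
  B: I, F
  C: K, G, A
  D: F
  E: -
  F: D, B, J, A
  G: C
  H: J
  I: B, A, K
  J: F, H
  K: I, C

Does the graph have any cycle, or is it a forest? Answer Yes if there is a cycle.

Yes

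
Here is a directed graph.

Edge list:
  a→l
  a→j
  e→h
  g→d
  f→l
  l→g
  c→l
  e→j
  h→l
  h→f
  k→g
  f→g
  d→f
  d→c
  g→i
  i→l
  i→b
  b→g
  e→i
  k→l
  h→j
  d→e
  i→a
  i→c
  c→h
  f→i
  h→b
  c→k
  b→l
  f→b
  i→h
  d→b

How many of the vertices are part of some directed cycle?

11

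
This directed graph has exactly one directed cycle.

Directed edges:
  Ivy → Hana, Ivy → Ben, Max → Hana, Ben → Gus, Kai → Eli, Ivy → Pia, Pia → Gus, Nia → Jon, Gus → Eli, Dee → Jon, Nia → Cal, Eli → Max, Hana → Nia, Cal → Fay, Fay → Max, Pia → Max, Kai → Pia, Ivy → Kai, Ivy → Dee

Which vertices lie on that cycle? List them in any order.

DFS with gray/black marking from Hana:
Hana gray
  Nia gray
    Cal gray
      Fay gray
        Max gray
          Max→Hana: Hana is gray → back edge
Back edge closes the cycle Hana → Nia → Cal → Fay → Max → Hana; its vertices are {Cal, Fay, Max, Nia, Hana}.

Cal, Fay, Max, Nia, Hana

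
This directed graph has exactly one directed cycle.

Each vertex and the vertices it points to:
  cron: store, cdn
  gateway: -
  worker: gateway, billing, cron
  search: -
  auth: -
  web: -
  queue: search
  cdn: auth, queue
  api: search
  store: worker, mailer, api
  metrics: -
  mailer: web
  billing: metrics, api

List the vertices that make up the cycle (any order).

DFS with gray/black marking from worker:
worker gray
  gateway gray
  gateway black
  billing gray
    metrics gray
    metrics black
    api gray
      search gray
      search black
    api black
  billing black
  cron gray
    store gray
      store→worker: worker is gray → back edge
Back edge closes the cycle worker → cron → store → worker; its vertices are {cron, store, worker}.

cron, store, worker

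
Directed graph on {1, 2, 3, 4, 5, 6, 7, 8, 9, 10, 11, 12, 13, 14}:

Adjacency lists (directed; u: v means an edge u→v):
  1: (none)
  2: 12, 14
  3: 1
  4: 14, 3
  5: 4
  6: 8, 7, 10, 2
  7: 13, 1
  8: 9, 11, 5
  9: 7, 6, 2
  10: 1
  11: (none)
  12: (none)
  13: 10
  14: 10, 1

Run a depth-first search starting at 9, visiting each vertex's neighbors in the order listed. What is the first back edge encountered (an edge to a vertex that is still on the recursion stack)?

8→9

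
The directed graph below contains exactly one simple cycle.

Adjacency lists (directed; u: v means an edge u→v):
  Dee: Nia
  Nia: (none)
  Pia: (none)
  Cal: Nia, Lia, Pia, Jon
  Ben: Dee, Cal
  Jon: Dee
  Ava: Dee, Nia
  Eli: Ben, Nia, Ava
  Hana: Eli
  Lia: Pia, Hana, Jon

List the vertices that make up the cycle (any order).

Ben, Cal, Eli, Lia, Hana

DFS with gray/black marking from Cal:
Cal gray
  Nia gray
  Nia black
  Lia gray
    Pia gray
    Pia black
    Hana gray
      Eli gray
        Ben gray
          Dee gray
            Dee→Nia: Nia black — skip
          Dee black
          Ben→Cal: Cal is gray → back edge
Back edge closes the cycle Cal → Lia → Hana → Eli → Ben → Cal; its vertices are {Ben, Cal, Eli, Lia, Hana}.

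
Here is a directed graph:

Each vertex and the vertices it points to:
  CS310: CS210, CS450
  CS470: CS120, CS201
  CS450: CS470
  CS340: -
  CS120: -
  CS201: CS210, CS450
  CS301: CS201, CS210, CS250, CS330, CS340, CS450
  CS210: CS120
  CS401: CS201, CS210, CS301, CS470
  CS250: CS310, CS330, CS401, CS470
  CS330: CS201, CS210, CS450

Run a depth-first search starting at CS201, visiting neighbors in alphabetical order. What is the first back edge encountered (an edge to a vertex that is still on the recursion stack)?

DFS from CS201 (visiting neighbors in alphabetical order); mark gray on enter, black on exit:
CS201 gray
  CS210 gray
    CS120 gray
    CS120 black
  CS210 black
  CS450 gray
    CS470 gray
      CS470→CS120: CS120 black — skip
      CS470→CS201: CS201 is gray → back edge
First back edge: CS470 → CS201.

CS470→CS201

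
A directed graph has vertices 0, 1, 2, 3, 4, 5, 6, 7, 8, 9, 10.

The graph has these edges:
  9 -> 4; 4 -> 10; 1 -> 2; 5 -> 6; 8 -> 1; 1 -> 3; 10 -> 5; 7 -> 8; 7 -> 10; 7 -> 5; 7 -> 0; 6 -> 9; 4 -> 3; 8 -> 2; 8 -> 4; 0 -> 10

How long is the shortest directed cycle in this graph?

5

For each vertex v, BFS finds the shortest path from v back to v.
The shortest such closed walk is 5 → 6 → 9 → 4 → 10 → 5, length 5.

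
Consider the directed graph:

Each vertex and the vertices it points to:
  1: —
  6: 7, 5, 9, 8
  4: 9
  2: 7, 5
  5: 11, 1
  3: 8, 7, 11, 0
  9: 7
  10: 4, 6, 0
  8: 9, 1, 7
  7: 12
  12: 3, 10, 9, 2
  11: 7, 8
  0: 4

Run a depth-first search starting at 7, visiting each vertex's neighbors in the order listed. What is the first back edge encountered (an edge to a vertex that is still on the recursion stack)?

9->7

DFS from 7 (visiting each vertex's neighbors in the order listed); mark gray on enter, black on exit:
7 gray
  12 gray
    3 gray
      8 gray
        9 gray
          9→7: 7 is gray → back edge
First back edge: 9 → 7.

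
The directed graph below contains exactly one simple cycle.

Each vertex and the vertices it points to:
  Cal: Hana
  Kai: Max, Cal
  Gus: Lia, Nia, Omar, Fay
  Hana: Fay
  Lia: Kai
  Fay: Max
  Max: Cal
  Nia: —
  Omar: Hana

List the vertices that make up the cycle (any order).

Cal, Fay, Max, Hana

DFS with gray/black marking from Fay:
Fay gray
  Max gray
    Cal gray
      Hana gray
        Hana→Fay: Fay is gray → back edge
Back edge closes the cycle Fay → Max → Cal → Hana → Fay; its vertices are {Cal, Fay, Max, Hana}.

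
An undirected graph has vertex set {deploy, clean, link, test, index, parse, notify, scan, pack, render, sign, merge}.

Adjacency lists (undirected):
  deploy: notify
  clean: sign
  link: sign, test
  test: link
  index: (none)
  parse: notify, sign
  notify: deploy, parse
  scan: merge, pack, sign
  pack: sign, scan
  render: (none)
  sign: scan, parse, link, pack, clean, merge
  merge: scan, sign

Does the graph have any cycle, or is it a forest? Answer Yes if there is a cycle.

Yes

DFS, tracking each vertex's parent; an edge to a visited non-parent vertex closes a cycle.
Start from clean:
visit clean (parent –)
  visit sign (parent clean)
    visit scan (parent sign)
      visit merge (parent scan)
        merge–scan: parent, skip
        merge–sign: sign visited and ≠ parent → cycle
Cycle: sign – scan – merge – sign.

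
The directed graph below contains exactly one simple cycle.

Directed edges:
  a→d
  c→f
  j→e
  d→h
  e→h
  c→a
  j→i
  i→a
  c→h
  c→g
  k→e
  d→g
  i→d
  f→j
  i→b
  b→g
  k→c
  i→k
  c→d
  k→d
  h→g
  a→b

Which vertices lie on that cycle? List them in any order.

c, f, i, j, k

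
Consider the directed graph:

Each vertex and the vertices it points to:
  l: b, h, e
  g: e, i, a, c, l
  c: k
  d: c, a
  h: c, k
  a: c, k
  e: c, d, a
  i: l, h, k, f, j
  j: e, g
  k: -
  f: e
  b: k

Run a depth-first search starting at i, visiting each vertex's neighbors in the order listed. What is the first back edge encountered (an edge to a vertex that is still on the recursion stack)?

g->i

DFS from i (visiting each vertex's neighbors in the order listed); mark gray on enter, black on exit:
i gray
  l gray
    b gray
      k gray
      k black
    b black
    h gray
      c gray
        c→k: k black — skip
      c black
      h→k: k black — skip
    h black
    e gray
      e→c: c black — skip
      d gray
        d→c: c black — skip
        a gray
          a→c: c black — skip
          a→k: k black — skip
        a black
      d black
      e→a: a black — skip
    e black
  l black
  i→h: h black — skip
  i→k: k black — skip
  f gray
    f→e: e black — skip
  f black
  j gray
    j→e: e black — skip
    g gray
      g→e: e black — skip
      g→i: i is gray → back edge
First back edge: g → i.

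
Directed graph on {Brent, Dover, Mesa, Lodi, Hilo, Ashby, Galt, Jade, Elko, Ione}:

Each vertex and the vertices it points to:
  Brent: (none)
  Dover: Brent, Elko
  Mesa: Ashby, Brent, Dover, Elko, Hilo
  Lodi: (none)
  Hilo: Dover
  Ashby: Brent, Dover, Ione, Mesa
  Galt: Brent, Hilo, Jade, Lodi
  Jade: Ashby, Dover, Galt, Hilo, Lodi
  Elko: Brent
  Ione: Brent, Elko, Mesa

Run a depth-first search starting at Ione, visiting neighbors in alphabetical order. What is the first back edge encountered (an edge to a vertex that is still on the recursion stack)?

DFS from Ione (visiting neighbors in alphabetical order); mark gray on enter, black on exit:
Ione gray
  Brent gray
  Brent black
  Elko gray
    Elko→Brent: Brent black — skip
  Elko black
  Mesa gray
    Ashby gray
      Ashby→Brent: Brent black — skip
      Dover gray
        Dover→Brent: Brent black — skip
        Dover→Elko: Elko black — skip
      Dover black
      Ashby→Ione: Ione is gray → back edge
First back edge: Ashby → Ione.

Ashby→Ione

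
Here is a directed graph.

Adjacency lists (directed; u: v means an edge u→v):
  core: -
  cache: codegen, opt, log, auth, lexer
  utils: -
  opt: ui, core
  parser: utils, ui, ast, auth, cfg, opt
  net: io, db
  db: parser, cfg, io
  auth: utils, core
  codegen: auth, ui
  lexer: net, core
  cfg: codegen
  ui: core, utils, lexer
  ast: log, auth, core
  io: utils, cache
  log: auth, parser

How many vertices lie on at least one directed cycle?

A vertex is on a directed cycle iff it belongs to a strongly connected component of size ≥ 2 (or has a self-loop).
The vertices on cycles are {db, io, ui, ast, cfg, log, net, opt, cache, lexer, parser, codegen} — 12 in total.

12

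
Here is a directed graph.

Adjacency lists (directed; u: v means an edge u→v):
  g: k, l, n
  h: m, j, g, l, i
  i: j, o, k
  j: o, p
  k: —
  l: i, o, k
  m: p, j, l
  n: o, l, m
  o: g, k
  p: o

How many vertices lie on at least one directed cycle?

A vertex is on a directed cycle iff it belongs to a strongly connected component of size ≥ 2 (or has a self-loop).
The vertices on cycles are {g, i, j, l, m, n, o, p} — 8 in total.

8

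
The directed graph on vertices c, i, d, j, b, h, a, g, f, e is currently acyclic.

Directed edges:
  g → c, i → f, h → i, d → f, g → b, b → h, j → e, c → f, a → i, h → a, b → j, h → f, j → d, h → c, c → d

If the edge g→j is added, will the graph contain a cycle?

No

Adding g→j creates a cycle iff j can already reach g.
Explore from j: no path reaches g. The graph stays acyclic.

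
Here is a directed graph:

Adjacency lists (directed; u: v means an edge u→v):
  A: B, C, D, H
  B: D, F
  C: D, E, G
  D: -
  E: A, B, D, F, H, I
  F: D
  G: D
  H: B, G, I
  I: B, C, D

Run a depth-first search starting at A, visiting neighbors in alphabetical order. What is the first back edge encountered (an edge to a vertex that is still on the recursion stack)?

DFS from A (visiting neighbors in alphabetical order); mark gray on enter, black on exit:
A gray
  B gray
    D gray
    D black
    F gray
      F→D: D black — skip
    F black
  B black
  C gray
    C→D: D black — skip
    E gray
      E→A: A is gray → back edge
First back edge: E → A.

E→A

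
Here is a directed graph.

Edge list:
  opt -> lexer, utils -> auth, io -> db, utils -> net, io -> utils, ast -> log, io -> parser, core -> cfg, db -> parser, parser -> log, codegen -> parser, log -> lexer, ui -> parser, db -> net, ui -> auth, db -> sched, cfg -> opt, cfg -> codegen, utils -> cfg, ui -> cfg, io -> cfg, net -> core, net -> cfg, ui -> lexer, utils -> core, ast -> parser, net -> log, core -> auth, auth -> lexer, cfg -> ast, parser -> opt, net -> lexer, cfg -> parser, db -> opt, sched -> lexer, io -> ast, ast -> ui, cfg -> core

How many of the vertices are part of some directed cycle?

A vertex is on a directed cycle iff it belongs to a strongly connected component of size ≥ 2 (or has a self-loop).
The vertices on cycles are {ui, ast, cfg, core} — 4 in total.

4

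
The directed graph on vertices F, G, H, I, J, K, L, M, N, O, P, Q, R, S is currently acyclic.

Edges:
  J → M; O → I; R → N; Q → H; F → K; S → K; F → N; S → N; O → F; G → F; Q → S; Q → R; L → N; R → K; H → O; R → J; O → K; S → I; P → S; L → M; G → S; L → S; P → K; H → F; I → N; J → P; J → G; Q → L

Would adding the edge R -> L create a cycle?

Adding R→L creates a cycle iff L can already reach R.
Explore from L: no path reaches R. The graph stays acyclic.

No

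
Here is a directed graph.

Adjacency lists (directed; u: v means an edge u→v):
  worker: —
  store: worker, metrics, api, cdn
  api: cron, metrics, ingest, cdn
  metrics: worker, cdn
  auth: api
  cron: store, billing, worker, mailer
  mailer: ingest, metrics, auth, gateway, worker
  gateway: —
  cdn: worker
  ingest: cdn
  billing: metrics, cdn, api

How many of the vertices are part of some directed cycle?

6

A vertex is on a directed cycle iff it belongs to a strongly connected component of size ≥ 2 (or has a self-loop).
The vertices on cycles are {api, auth, cron, store, mailer, billing} — 6 in total.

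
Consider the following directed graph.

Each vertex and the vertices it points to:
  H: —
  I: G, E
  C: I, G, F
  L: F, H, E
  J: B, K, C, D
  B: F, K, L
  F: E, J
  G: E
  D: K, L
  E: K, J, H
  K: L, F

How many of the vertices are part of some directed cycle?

10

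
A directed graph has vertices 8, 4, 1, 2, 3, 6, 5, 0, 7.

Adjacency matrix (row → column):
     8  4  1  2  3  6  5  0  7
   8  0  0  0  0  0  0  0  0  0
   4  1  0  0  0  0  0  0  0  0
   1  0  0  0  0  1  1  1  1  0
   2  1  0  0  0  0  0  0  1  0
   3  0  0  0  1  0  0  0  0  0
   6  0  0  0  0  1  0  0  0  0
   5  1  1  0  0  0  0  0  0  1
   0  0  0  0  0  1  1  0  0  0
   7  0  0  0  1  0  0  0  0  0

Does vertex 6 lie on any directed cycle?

6 is on a cycle iff 6 can reach itself via ≥1 edge.
6 → 3 → 2 → 0 → 6 — yes.

Yes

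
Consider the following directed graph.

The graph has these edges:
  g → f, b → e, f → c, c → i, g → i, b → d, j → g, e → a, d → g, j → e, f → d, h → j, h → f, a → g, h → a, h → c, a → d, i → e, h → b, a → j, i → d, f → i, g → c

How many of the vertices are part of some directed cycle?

8

A vertex is on a directed cycle iff it belongs to a strongly connected component of size ≥ 2 (or has a self-loop).
The vertices on cycles are {a, c, d, e, f, g, i, j} — 8 in total.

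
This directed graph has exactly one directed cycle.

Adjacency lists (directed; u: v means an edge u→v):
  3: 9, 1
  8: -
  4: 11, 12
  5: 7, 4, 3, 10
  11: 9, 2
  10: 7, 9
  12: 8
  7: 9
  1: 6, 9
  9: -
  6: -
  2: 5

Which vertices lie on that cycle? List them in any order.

2, 4, 5, 11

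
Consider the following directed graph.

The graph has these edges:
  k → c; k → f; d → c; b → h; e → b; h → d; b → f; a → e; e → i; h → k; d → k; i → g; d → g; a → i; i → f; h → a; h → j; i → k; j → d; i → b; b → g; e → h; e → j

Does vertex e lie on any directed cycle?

Yes

e is on a cycle iff e can reach itself via ≥1 edge.
e → h → a → e — yes.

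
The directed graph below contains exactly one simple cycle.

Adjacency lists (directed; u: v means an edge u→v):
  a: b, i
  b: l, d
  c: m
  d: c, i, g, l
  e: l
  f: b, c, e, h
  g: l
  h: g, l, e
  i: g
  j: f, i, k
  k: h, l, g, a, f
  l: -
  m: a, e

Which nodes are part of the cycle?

a, b, c, d, m

DFS with gray/black marking from c:
c gray
  m gray
    a gray
      b gray
        l gray
        l black
        d gray
          d→c: c is gray → back edge
Back edge closes the cycle c → m → a → b → d → c; its vertices are {a, b, c, d, m}.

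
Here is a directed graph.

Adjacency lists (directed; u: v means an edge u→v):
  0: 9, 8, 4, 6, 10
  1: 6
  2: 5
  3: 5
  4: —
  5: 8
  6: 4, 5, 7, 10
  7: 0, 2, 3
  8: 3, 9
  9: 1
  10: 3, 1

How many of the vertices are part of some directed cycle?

10

A vertex is on a directed cycle iff it belongs to a strongly connected component of size ≥ 2 (or has a self-loop).
The vertices on cycles are {0, 1, 2, 3, 5, 6, 7, 8, 9, 10} — 10 in total.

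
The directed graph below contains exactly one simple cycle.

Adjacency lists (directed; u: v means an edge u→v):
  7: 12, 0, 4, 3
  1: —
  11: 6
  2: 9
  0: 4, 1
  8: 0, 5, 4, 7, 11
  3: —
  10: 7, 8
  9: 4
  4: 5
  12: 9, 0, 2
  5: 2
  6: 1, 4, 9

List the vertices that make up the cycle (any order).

2, 4, 5, 9

DFS with gray/black marking from 5:
5 gray
  2 gray
    9 gray
      4 gray
        4→5: 5 is gray → back edge
Back edge closes the cycle 5 → 2 → 9 → 4 → 5; its vertices are {2, 4, 5, 9}.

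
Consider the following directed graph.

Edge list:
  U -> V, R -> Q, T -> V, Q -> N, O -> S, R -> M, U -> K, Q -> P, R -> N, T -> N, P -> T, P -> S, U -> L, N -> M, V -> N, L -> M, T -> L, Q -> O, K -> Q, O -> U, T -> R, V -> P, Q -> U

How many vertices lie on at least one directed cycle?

A vertex is on a directed cycle iff it belongs to a strongly connected component of size ≥ 2 (or has a self-loop).
The vertices on cycles are {K, O, P, Q, R, T, U, V} — 8 in total.

8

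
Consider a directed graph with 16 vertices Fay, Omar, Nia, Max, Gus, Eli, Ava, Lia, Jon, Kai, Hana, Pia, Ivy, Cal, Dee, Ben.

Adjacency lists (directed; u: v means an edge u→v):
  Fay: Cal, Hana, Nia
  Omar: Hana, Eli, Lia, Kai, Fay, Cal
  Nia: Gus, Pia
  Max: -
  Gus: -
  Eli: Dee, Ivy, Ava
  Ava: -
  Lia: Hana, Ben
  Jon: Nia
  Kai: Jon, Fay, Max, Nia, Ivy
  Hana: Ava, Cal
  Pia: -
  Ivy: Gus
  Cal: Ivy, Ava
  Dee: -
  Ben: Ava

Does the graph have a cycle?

No

DFS with white/gray/black marking, starting from Fay:
Fay gray
  Cal gray
    Ivy gray
      Gus gray
      Gus black
    Ivy black
    Ava gray
    Ava black
  Cal black
  Hana gray
    Hana→Ava: Ava black — skip
    Hana→Cal: Cal black — skip
  Hana black
  Nia gray
    Nia→Gus: Gus black — skip
    Pia gray
    Pia black
  Nia black
Fay black
Omar gray
  Omar→Hana: Hana black — skip
  Eli gray
    Dee gray
    Dee black
    Eli→Ivy: Ivy black — skip
    Eli→Ava: Ava black — skip
  Eli black
  Lia gray
    Lia→Hana: Hana black — skip
    Ben gray
      Ben→Ava: Ava black — skip
    Ben black
  Lia black
  Kai gray
    Jon gray
      Jon→Nia: Nia black — skip
    Jon black
    Kai→Fay: Fay black — skip
    Max gray
    Max black
    Kai→Nia: Nia black — skip
    Kai→Ivy: Ivy black — skip
  Kai black
  Omar→Fay: Fay black — skip
  Omar→Cal: Cal black — skip
Omar black
Every edge goes to a white or black vertex — no back edge, so the graph is acyclic.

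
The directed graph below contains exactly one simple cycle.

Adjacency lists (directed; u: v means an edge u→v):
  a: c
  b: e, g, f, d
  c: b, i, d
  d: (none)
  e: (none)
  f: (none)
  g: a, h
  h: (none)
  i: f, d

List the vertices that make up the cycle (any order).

DFS with gray/black marking from c:
c gray
  b gray
    e gray
    e black
    g gray
      a gray
        a→c: c is gray → back edge
Back edge closes the cycle c → b → g → a → c; its vertices are {a, b, c, g}.

a, b, c, g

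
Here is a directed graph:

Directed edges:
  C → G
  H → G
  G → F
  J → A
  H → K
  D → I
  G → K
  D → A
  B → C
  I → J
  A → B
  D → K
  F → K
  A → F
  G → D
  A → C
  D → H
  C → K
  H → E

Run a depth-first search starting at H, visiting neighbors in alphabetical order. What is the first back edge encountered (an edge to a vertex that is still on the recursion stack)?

C->G

DFS from H (visiting neighbors in alphabetical order); mark gray on enter, black on exit:
H gray
  E gray
  E black
  G gray
    D gray
      A gray
        B gray
          C gray
            C→G: G is gray → back edge
First back edge: C → G.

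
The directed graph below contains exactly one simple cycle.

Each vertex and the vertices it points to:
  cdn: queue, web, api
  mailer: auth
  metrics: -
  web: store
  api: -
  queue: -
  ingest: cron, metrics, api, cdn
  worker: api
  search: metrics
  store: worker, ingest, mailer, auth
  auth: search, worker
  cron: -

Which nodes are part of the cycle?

cdn, web, store, ingest

DFS with gray/black marking from store:
store gray
  worker gray
    api gray
    api black
  worker black
  ingest gray
    cron gray
    cron black
    metrics gray
    metrics black
    ingest→api: api black — skip
    cdn gray
      queue gray
      queue black
      web gray
        web→store: store is gray → back edge
Back edge closes the cycle store → ingest → cdn → web → store; its vertices are {cdn, web, store, ingest}.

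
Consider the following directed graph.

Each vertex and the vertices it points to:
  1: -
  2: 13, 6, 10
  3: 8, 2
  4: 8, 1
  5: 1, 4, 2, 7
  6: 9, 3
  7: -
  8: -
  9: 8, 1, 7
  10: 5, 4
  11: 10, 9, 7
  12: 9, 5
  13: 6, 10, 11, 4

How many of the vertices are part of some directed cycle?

A vertex is on a directed cycle iff it belongs to a strongly connected component of size ≥ 2 (or has a self-loop).
The vertices on cycles are {2, 3, 5, 6, 10, 11, 13} — 7 in total.

7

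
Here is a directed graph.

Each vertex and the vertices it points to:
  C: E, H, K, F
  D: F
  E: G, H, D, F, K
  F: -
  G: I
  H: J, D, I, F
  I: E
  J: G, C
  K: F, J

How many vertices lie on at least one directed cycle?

A vertex is on a directed cycle iff it belongs to a strongly connected component of size ≥ 2 (or has a self-loop).
The vertices on cycles are {C, E, G, H, I, J, K} — 7 in total.

7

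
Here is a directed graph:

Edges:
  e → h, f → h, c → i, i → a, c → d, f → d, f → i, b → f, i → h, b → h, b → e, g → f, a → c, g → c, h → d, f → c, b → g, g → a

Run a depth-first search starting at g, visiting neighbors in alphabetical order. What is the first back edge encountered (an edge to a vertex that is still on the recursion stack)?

DFS from g (visiting neighbors in alphabetical order); mark gray on enter, black on exit:
g gray
  a gray
    c gray
      d gray
      d black
      i gray
        i→a: a is gray → back edge
First back edge: i → a.

i→a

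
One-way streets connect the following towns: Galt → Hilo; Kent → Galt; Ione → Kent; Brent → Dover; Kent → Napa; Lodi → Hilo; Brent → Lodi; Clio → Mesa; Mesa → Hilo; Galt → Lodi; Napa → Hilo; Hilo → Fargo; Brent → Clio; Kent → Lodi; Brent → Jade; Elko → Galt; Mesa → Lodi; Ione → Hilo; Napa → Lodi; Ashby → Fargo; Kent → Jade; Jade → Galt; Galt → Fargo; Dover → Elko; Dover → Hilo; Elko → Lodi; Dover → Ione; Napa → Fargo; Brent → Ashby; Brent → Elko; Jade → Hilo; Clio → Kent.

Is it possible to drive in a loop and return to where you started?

No

DFS with white/gray/black marking, starting from Napa:
Napa gray
  Fargo gray
  Fargo black
  Hilo gray
    Hilo→Fargo: Fargo black — skip
  Hilo black
  Lodi gray
    Lodi→Hilo: Hilo black — skip
  Lodi black
Napa black
Galt gray
  Galt→Lodi: Lodi black — skip
  Galt→Fargo: Fargo black — skip
  Galt→Hilo: Hilo black — skip
Galt black
Elko gray
  Elko→Galt: Galt black — skip
  Elko→Lodi: Lodi black — skip
Elko black
Dover gray
  Dover→Hilo: Hilo black — skip
  Dover→Elko: Elko black — skip
  Ione gray
    Ione→Hilo: Hilo black — skip
    Kent gray
      Jade gray
        Jade→Galt: Galt black — skip
        Jade→Hilo: Hilo black — skip
      Jade black
      Kent→Lodi: Lodi black — skip
      Kent→Napa: Napa black — skip
      Kent→Galt: Galt black — skip
    Kent black
  Ione black
Dover black
Brent gray
  Brent→Jade: Jade black — skip
  Brent→Lodi: Lodi black — skip
  Ashby gray
    Ashby→Fargo: Fargo black — skip
  Ashby black
  Brent→Dover: Dover black — skip
  Brent→Elko: Elko black — skip
  Clio gray
    Mesa gray
      Mesa→Lodi: Lodi black — skip
      Mesa→Hilo: Hilo black — skip
    Mesa black
    Clio→Kent: Kent black — skip
  Clio black
Brent black
Every edge goes to a white or black vertex — no back edge, so the graph is acyclic.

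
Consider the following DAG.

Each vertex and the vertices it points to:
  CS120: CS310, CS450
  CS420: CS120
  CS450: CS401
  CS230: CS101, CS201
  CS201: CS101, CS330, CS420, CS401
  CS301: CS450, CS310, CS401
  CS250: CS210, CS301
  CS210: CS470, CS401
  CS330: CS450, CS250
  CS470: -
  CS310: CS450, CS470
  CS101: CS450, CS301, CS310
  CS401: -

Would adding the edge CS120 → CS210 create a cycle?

No

Adding CS120→CS210 creates a cycle iff CS210 can already reach CS120.
Explore from CS210: no path reaches CS120. The graph stays acyclic.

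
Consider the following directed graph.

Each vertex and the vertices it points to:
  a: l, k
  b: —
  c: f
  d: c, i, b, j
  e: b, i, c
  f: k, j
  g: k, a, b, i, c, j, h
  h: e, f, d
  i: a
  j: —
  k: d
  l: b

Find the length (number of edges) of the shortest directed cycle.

4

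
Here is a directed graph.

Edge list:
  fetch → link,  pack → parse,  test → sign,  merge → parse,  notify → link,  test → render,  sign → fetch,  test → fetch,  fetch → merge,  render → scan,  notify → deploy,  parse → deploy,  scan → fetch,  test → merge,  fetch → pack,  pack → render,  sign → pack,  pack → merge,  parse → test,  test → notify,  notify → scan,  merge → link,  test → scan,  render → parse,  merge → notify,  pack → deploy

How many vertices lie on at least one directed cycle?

9

A vertex is on a directed cycle iff it belongs to a strongly connected component of size ≥ 2 (or has a self-loop).
The vertices on cycles are {pack, scan, sign, test, fetch, merge, parse, notify, render} — 9 in total.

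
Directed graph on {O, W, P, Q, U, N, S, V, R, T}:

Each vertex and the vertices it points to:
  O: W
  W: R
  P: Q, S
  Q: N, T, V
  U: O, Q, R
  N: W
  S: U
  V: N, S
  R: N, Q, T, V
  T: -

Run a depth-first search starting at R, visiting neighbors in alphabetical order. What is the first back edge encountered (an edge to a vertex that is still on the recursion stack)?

W->R

DFS from R (visiting neighbors in alphabetical order); mark gray on enter, black on exit:
R gray
  N gray
    W gray
      W→R: R is gray → back edge
First back edge: W → R.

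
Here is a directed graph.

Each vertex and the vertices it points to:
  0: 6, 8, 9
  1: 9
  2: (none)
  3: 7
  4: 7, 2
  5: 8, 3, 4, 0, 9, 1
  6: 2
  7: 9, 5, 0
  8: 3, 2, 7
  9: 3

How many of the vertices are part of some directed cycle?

8

A vertex is on a directed cycle iff it belongs to a strongly connected component of size ≥ 2 (or has a self-loop).
The vertices on cycles are {0, 1, 3, 4, 5, 7, 8, 9} — 8 in total.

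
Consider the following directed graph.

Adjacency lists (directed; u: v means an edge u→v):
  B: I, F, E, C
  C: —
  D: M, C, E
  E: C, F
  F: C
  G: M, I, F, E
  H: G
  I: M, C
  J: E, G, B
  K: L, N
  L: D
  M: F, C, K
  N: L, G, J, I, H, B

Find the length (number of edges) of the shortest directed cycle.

4

For each vertex v, BFS finds the shortest path from v back to v.
The shortest such closed walk is K → N → I → M → K, length 4.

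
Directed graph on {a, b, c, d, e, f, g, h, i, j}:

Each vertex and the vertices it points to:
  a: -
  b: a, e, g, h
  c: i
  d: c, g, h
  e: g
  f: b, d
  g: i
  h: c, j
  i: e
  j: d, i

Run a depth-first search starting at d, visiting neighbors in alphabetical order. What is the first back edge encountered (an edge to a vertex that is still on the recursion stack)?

g->i

DFS from d (visiting neighbors in alphabetical order); mark gray on enter, black on exit:
d gray
  c gray
    i gray
      e gray
        g gray
          g→i: i is gray → back edge
First back edge: g → i.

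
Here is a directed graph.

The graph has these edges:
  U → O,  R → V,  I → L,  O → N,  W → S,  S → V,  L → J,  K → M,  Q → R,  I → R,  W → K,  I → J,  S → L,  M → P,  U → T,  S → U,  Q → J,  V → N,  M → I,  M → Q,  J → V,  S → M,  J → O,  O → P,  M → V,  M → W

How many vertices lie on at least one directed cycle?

4

A vertex is on a directed cycle iff it belongs to a strongly connected component of size ≥ 2 (or has a self-loop).
The vertices on cycles are {K, M, S, W} — 4 in total.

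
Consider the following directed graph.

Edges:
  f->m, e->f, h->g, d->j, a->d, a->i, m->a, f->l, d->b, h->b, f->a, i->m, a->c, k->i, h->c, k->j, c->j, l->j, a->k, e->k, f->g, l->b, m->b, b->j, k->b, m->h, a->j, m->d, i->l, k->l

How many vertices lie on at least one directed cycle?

4

A vertex is on a directed cycle iff it belongs to a strongly connected component of size ≥ 2 (or has a self-loop).
The vertices on cycles are {a, i, k, m} — 4 in total.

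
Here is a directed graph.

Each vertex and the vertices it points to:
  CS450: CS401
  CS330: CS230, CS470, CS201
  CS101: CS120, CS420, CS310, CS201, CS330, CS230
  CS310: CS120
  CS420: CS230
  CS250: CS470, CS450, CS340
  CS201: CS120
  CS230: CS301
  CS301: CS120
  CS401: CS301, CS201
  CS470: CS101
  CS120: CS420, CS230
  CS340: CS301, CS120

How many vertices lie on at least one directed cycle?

7

A vertex is on a directed cycle iff it belongs to a strongly connected component of size ≥ 2 (or has a self-loop).
The vertices on cycles are {CS101, CS120, CS230, CS301, CS330, CS420, CS470} — 7 in total.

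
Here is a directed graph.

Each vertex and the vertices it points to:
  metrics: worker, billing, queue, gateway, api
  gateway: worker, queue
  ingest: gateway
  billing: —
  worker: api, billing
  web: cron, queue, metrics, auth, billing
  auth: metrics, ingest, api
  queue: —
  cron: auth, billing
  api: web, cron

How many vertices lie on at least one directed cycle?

8

A vertex is on a directed cycle iff it belongs to a strongly connected component of size ≥ 2 (or has a self-loop).
The vertices on cycles are {api, web, auth, cron, ingest, worker, gateway, metrics} — 8 in total.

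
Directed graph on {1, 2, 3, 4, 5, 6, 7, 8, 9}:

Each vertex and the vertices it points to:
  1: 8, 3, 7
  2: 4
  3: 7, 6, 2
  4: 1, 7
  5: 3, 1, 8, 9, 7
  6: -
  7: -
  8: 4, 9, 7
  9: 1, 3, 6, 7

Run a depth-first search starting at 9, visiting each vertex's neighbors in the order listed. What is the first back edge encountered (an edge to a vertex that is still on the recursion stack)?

DFS from 9 (visiting each vertex's neighbors in the order listed); mark gray on enter, black on exit:
9 gray
  1 gray
    8 gray
      4 gray
        4→1: 1 is gray → back edge
First back edge: 4 → 1.

4->1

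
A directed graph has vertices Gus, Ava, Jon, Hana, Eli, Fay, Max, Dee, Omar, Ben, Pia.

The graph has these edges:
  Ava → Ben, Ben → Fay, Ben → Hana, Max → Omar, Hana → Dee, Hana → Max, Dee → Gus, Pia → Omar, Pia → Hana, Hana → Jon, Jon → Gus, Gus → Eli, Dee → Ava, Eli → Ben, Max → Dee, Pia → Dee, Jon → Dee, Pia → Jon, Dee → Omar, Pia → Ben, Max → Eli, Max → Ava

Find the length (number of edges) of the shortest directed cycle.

For each vertex v, BFS finds the shortest path from v back to v.
The shortest such closed walk is Hana → Max → Eli → Ben → Hana, length 4.

4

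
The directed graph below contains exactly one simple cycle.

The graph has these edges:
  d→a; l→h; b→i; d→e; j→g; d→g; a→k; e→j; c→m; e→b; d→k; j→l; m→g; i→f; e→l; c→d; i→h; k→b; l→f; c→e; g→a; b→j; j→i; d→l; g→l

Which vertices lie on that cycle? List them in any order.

a, b, g, j, k

DFS with gray/black marking from a:
a gray
  k gray
    b gray
      i gray
        f gray
        f black
        h gray
        h black
      i black
      j gray
        j→i: i black — skip
        l gray
          l→h: h black — skip
          l→f: f black — skip
        l black
        g gray
          g→l: l black — skip
          g→a: a is gray → back edge
Back edge closes the cycle a → k → b → j → g → a; its vertices are {a, b, g, j, k}.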